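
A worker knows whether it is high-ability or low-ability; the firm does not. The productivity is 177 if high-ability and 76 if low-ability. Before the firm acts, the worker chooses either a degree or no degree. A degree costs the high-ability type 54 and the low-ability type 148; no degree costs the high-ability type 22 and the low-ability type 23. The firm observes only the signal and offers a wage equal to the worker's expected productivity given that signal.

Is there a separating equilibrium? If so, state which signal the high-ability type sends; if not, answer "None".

Try high-ability → degree, low-ability → no degree:
  Under separation the firm infers type exactly: degree → high-ability (pays 177), no degree → low-ability (pays 76).
  High-ability: degree gives 177 − 54 = 123; no degree gives 76 − 22 = 54. No deviation. ✓
  Low-ability: no degree gives 76 − 23 = 53; degree gives 177 − 148 = 29. No deviation. ✓
Both hold — the high-ability type sends degree.

degree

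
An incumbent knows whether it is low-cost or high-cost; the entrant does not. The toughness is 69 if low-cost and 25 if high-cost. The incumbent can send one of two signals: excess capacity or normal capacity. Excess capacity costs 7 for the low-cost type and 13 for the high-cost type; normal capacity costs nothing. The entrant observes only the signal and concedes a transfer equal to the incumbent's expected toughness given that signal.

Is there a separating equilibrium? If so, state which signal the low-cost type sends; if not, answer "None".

Try low-cost → excess capacity, high-cost → normal capacity:
  If types separate, excess capacity earns payment 69 and normal capacity earns 25.
  Low-cost: excess capacity gives 69 − 7 = 62; normal capacity gives 25 − 0 = 25. No deviation. ✓
  High-cost: normal capacity gives 25 − 0 = 25; excess capacity gives 69 − 13 = 56. Would deviate. ✗
Try low-cost → normal capacity, high-cost → excess capacity:
  If types separate, normal capacity earns payment 69 and excess capacity earns 25.
  Low-cost: normal capacity gives 69 − 0 = 69; excess capacity gives 25 − 7 = 18. No deviation. ✓
  High-cost: excess capacity gives 25 − 13 = 12; normal capacity gives 69 − 0 = 69. Would deviate. ✗
Neither assignment is incentive-compatible.

None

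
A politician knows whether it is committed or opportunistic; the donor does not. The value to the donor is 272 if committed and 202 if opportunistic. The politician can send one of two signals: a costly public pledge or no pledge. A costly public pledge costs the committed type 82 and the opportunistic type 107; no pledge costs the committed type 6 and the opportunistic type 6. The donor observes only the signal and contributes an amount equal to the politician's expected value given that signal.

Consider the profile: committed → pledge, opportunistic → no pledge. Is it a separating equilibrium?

If types separate, pledge earns payment 272 and no pledge earns 202.
Committed: pledge gives 272 − 82 = 190; no pledge gives 202 − 6 = 196. Would deviate. ✗
Opportunistic: no pledge gives 202 − 6 = 196; pledge gives 272 − 107 = 165. No deviation. ✓

No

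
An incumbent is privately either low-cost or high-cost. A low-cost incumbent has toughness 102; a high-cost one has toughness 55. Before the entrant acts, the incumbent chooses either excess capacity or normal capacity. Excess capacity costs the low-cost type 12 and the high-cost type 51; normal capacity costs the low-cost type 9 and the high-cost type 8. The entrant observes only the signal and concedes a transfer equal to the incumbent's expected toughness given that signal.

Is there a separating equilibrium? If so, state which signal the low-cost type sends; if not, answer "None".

Try low-cost → excess capacity, high-cost → normal capacity:
  If types separate, excess capacity earns payment 102 and normal capacity earns 55.
  Low-cost: excess capacity gives 102 − 12 = 90; normal capacity gives 55 − 9 = 46. No deviation. ✓
  High-cost: normal capacity gives 55 − 8 = 47; excess capacity gives 102 − 51 = 51. Would deviate. ✗
Try low-cost → normal capacity, high-cost → excess capacity:
  If types separate, normal capacity earns payment 102 and excess capacity earns 55.
  Low-cost: normal capacity gives 102 − 9 = 93; excess capacity gives 55 − 12 = 43. No deviation. ✓
  High-cost: excess capacity gives 55 − 51 = 4; normal capacity gives 102 − 8 = 94. Would deviate. ✗
Neither assignment is incentive-compatible.

None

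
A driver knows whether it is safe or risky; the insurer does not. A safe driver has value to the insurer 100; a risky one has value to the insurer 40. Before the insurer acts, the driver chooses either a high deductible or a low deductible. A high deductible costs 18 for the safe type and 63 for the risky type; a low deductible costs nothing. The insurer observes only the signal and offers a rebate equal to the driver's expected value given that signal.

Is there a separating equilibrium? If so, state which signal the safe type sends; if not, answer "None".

high deductible

Try safe → high deductible, risky → low deductible:
  If types separate, high deductible earns payment 100 and low deductible earns 40.
  Safe: high deductible gives 100 − 18 = 82; low deductible gives 40 − 0 = 40. No deviation. ✓
  Risky: low deductible gives 40 − 0 = 40; high deductible gives 100 − 63 = 37. No deviation. ✓
Both hold — the safe type sends high deductible.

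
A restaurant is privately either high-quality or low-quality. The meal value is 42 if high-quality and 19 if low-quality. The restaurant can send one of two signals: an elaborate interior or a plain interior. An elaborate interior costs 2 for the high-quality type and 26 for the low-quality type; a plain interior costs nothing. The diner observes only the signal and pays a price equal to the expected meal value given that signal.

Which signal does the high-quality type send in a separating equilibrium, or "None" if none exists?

elaborate interior

Try high-quality → elaborate interior, low-quality → plain interior:
  If types separate, elaborate interior earns payment 42 and plain interior earns 19.
  High-quality: elaborate interior gives 42 − 2 = 40; plain interior gives 19 − 0 = 19. No deviation. ✓
  Low-quality: plain interior gives 19 − 0 = 19; elaborate interior gives 42 − 26 = 16. No deviation. ✓
Both hold — the high-quality type sends elaborate interior.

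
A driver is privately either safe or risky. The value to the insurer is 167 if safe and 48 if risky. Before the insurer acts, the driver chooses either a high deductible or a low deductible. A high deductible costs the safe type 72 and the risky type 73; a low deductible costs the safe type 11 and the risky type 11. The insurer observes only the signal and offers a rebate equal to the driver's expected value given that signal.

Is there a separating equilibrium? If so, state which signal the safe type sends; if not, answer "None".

Try safe → high deductible, risky → low deductible:
  Under separation the insurer infers type exactly: high deductible → safe (pays 167), low deductible → risky (pays 48).
  Safe: high deductible gives 167 − 72 = 95; low deductible gives 48 − 11 = 37. No deviation. ✓
  Risky: low deductible gives 48 − 11 = 37; high deductible gives 167 − 73 = 94. Would deviate. ✗
Try safe → low deductible, risky → high deductible:
  Under separation the insurer infers type exactly: low deductible → safe (pays 167), high deductible → risky (pays 48).
  Safe: low deductible gives 167 − 11 = 156; high deductible gives 48 − 72 = -24. No deviation. ✓
  Risky: high deductible gives 48 − 73 = -25; low deductible gives 167 − 11 = 156. Would deviate. ✗
Neither assignment is incentive-compatible.

None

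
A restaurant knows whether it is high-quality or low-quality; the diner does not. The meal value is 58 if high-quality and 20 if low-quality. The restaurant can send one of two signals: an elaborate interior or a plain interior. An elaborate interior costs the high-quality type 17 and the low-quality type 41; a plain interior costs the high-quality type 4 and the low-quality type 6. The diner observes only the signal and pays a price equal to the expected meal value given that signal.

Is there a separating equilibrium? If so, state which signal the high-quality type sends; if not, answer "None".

Try high-quality → elaborate interior, low-quality → plain interior:
  If types separate, elaborate interior earns payment 58 and plain interior earns 20.
  High-quality: elaborate interior gives 58 − 17 = 41; plain interior gives 20 − 4 = 16. No deviation. ✓
  Low-quality: plain interior gives 20 − 6 = 14; elaborate interior gives 58 − 41 = 17. Would deviate. ✗
Try high-quality → plain interior, low-quality → elaborate interior:
  If types separate, plain interior earns payment 58 and elaborate interior earns 20.
  High-quality: plain interior gives 58 − 4 = 54; elaborate interior gives 20 − 17 = 3. No deviation. ✓
  Low-quality: elaborate interior gives 20 − 41 = -21; plain interior gives 58 − 6 = 52. Would deviate. ✗
Neither assignment is incentive-compatible.

None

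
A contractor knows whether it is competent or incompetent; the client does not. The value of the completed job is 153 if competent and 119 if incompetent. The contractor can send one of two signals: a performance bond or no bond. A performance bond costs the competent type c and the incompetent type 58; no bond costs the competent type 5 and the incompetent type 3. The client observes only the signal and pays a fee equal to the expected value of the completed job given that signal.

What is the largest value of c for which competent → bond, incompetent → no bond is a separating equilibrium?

Under separation: bond → competent (pays 153); no bond → incompetent (pays 119).
Incompetent: 119 − 3 = 116 ≥ 153 − 58 = 95. Holds regardless of c. ✓
Competent: 153 − c ≥ 119 − 5, so c ≤ 153 − 114 = 39.

39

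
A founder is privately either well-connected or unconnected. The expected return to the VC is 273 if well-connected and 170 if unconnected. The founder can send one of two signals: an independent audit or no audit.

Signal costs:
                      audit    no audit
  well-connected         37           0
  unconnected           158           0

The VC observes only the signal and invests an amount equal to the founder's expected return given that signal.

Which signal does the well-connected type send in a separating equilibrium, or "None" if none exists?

Try well-connected → audit, unconnected → no audit:
  If types separate, audit earns payment 273 and no audit earns 170.
  Well-connected: audit gives 273 − 37 = 236; no audit gives 170 − 0 = 170. No deviation. ✓
  Unconnected: no audit gives 170 − 0 = 170; audit gives 273 − 158 = 115. No deviation. ✓
Both hold — the well-connected type sends audit.

audit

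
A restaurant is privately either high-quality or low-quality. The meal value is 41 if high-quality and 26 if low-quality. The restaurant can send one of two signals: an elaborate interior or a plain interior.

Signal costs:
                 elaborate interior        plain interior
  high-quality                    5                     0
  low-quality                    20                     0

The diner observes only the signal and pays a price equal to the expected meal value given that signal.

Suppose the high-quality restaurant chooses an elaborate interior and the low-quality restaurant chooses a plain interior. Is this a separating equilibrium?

Yes

Under separation the diner infers type exactly: elaborate interior → high-quality (pays 41), plain interior → low-quality (pays 26).
High-quality: elaborate interior gives 41 − 5 = 36; plain interior gives 26 − 0 = 26. No deviation. ✓
Low-quality: plain interior gives 26 − 0 = 26; elaborate interior gives 41 − 20 = 21. No deviation. ✓
Both incentive constraints hold.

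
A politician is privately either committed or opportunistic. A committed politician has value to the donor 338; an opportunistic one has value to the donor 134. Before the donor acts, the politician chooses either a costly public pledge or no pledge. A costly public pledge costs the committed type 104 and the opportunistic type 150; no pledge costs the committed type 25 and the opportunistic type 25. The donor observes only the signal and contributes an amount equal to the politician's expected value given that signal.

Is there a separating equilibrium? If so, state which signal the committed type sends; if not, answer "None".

None

Try committed → pledge, opportunistic → no pledge:
  Under separation the donor infers type exactly: pledge → committed (pays 338), no pledge → opportunistic (pays 134).
  Committed: pledge gives 338 − 104 = 234; no pledge gives 134 − 25 = 109. No deviation. ✓
  Opportunistic: no pledge gives 134 − 25 = 109; pledge gives 338 − 150 = 188. Would deviate. ✗
Try committed → no pledge, opportunistic → pledge:
  Under separation the donor infers type exactly: no pledge → committed (pays 338), pledge → opportunistic (pays 134).
  Committed: no pledge gives 338 − 25 = 313; pledge gives 134 − 104 = 30. No deviation. ✓
  Opportunistic: pledge gives 134 − 150 = -16; no pledge gives 338 − 25 = 313. Would deviate. ✗
Neither assignment is incentive-compatible.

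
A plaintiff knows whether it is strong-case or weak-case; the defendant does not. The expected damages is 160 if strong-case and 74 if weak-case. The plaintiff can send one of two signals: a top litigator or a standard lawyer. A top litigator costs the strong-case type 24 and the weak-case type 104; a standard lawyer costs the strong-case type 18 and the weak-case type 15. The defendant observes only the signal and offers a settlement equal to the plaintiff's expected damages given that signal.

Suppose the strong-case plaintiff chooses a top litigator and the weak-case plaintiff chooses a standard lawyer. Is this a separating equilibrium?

If types separate, top litigator earns payment 160 and standard lawyer earns 74.
Strong-case: top litigator gives 160 − 24 = 136; standard lawyer gives 74 − 18 = 56. No deviation. ✓
Weak-case: standard lawyer gives 74 − 15 = 59; top litigator gives 160 − 104 = 56. No deviation. ✓
Both incentive constraints hold.

Yes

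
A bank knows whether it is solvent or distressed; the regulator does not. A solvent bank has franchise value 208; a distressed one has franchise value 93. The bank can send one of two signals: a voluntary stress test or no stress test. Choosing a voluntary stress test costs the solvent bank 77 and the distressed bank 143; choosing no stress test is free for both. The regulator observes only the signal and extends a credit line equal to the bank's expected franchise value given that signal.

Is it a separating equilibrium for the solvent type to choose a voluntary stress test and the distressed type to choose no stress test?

Yes

If types separate, stress test earns payment 208 and no stress test earns 93.
Solvent: stress test gives 208 − 77 = 131; no stress test gives 93 − 0 = 93. No deviation. ✓
Distressed: no stress test gives 93 − 0 = 93; stress test gives 208 − 143 = 65. No deviation. ✓
Both incentive constraints hold.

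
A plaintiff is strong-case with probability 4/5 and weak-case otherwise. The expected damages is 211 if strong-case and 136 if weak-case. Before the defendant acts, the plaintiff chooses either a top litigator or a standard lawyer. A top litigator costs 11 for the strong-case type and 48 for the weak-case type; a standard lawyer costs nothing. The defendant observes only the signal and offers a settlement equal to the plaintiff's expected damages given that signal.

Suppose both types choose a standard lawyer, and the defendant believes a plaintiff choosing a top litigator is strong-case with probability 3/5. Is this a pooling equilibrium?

Yes

At the pooled signal (standard lawyer) the defendant holds the prior 4/5 and pays 4/5·211 + 1/5·136 = 196. Off-path (top litigator) belief 3/5 gives 3/5·211 + 2/5·136 = 181.
Strong-case: standard lawyer gives 196 − 0 = 196; top litigator gives 181 − 11 = 170. Stays. ✓
Weak-case: standard lawyer gives 196 − 0 = 196; top litigator gives 181 − 48 = 133. Stays. ✓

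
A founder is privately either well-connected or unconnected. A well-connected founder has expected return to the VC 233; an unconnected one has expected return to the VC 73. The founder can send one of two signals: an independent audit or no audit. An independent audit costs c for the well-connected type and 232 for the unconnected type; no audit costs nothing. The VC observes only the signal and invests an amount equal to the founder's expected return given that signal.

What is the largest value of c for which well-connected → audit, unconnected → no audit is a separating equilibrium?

Under separation: audit → well-connected (pays 233); no audit → unconnected (pays 73).
Unconnected: 73 − 0 = 73 ≥ 233 − 232 = 1. Holds regardless of c. ✓
Well-connected: 233 − c ≥ 73 − 0, so c ≤ 233 − 73 = 160.

160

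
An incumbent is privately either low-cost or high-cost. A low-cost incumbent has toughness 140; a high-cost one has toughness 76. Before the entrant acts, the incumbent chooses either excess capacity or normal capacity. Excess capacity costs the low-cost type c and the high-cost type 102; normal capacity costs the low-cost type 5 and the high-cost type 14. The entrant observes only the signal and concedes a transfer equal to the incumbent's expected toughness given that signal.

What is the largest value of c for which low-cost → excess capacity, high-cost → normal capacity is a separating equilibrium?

69

Under separation: excess capacity → low-cost (pays 140); normal capacity → high-cost (pays 76).
High-cost: 76 − 14 = 62 ≥ 140 − 102 = 38. Holds regardless of c. ✓
Low-cost: 140 − c ≥ 76 − 5, so c ≤ 140 − 71 = 69.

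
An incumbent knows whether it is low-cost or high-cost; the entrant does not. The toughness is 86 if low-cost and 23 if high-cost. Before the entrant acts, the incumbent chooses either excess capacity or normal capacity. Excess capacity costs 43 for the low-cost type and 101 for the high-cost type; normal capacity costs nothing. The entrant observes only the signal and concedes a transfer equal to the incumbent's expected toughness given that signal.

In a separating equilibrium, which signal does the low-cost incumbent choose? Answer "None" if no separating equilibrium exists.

excess capacity

Try low-cost → excess capacity, high-cost → normal capacity:
  Under separation the entrant infers type exactly: excess capacity → low-cost (pays 86), normal capacity → high-cost (pays 23).
  Low-cost: excess capacity gives 86 − 43 = 43; normal capacity gives 23 − 0 = 23. No deviation. ✓
  High-cost: normal capacity gives 23 − 0 = 23; excess capacity gives 86 − 101 = -15. No deviation. ✓
Both hold — the low-cost type sends excess capacity.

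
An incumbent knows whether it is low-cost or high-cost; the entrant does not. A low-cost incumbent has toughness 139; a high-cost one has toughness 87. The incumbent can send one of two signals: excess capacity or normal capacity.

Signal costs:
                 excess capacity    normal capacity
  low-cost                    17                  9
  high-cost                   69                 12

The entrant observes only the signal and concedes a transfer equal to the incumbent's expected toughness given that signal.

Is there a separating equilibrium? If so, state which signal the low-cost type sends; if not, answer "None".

Try low-cost → excess capacity, high-cost → normal capacity:
  If types separate, excess capacity earns payment 139 and normal capacity earns 87.
  Low-cost: excess capacity gives 139 − 17 = 122; normal capacity gives 87 − 9 = 78. No deviation. ✓
  High-cost: normal capacity gives 87 − 12 = 75; excess capacity gives 139 − 69 = 70. No deviation. ✓
Both hold — the low-cost type sends excess capacity.

excess capacity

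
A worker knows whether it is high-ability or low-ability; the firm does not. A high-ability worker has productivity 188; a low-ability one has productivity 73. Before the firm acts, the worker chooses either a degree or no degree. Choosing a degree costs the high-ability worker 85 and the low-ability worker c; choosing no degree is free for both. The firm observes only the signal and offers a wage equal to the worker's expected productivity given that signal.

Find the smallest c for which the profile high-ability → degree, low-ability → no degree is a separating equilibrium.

Under separation: degree → high-ability (pays 188); no degree → low-ability (pays 73).
High-ability: 188 − 85 = 103 ≥ 73 − 0 = 73. Holds regardless of c. ✓
Low-ability: 73 − 0 ≥ 188 − c, so c ≥ 188 − 73 = 115.

115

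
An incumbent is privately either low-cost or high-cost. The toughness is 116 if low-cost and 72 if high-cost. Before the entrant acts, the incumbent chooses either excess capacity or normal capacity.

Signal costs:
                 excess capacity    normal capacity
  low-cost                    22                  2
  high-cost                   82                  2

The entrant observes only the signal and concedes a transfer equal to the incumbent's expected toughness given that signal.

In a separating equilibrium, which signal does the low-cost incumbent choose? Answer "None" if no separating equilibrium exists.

excess capacity

Try low-cost → excess capacity, high-cost → normal capacity:
  If types separate, excess capacity earns payment 116 and normal capacity earns 72.
  Low-cost: excess capacity gives 116 − 22 = 94; normal capacity gives 72 − 2 = 70. No deviation. ✓
  High-cost: normal capacity gives 72 − 2 = 70; excess capacity gives 116 − 82 = 34. No deviation. ✓
Both hold — the low-cost type sends excess capacity.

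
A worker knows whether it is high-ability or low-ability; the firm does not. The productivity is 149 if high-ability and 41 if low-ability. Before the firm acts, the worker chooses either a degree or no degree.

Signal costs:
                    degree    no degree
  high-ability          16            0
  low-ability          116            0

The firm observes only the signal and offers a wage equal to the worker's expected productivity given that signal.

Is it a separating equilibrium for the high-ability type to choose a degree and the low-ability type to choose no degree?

Yes

Under separation the firm infers type exactly: degree → high-ability (pays 149), no degree → low-ability (pays 41).
High-ability: degree gives 149 − 16 = 133; no degree gives 41 − 0 = 41. No deviation. ✓
Low-ability: no degree gives 41 − 0 = 41; degree gives 149 − 116 = 33. No deviation. ✓
Neither type gains from mimicking the other.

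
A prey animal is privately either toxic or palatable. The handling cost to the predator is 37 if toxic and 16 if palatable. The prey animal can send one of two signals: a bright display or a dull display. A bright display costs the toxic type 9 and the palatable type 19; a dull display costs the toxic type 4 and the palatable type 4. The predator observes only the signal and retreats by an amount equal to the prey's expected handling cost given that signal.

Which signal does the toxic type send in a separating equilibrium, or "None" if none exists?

None

Try toxic → bright display, palatable → dull display:
  Under separation the predator infers type exactly: bright display → toxic (pays 37), dull display → palatable (pays 16).
  Toxic: bright display gives 37 − 9 = 28; dull display gives 16 − 4 = 12. No deviation. ✓
  Palatable: dull display gives 16 − 4 = 12; bright display gives 37 − 19 = 18. Would deviate. ✗
Try toxic → dull display, palatable → bright display:
  Under separation the predator infers type exactly: dull display → toxic (pays 37), bright display → palatable (pays 16).
  Toxic: dull display gives 37 − 4 = 33; bright display gives 16 − 9 = 7. No deviation. ✓
  Palatable: bright display gives 16 − 19 = -3; dull display gives 37 − 4 = 33. Would deviate. ✗
Neither assignment is incentive-compatible.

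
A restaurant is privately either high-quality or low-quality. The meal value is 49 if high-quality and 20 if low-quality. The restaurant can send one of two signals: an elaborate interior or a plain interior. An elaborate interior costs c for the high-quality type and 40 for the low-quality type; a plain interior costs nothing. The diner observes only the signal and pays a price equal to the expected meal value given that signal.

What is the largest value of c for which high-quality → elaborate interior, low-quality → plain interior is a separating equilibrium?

Under separation: elaborate interior → high-quality (pays 49); plain interior → low-quality (pays 20).
Low-quality: 20 − 0 = 20 ≥ 49 − 40 = 9. Holds regardless of c. ✓
High-quality: 49 − c ≥ 20 − 0, so c ≤ 49 − 20 = 29.

29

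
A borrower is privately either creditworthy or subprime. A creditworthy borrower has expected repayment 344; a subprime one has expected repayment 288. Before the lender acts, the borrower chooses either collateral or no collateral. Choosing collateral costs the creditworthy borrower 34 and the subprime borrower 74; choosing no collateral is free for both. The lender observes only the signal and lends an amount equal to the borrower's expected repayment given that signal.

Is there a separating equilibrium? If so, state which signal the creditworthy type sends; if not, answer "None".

collateral

Try creditworthy → collateral, subprime → no collateral:
  Under separation the lender infers type exactly: collateral → creditworthy (pays 344), no collateral → subprime (pays 288).
  Creditworthy: collateral gives 344 − 34 = 310; no collateral gives 288 − 0 = 288. No deviation. ✓
  Subprime: no collateral gives 288 − 0 = 288; collateral gives 344 − 74 = 270. No deviation. ✓
Both hold — the creditworthy type sends collateral.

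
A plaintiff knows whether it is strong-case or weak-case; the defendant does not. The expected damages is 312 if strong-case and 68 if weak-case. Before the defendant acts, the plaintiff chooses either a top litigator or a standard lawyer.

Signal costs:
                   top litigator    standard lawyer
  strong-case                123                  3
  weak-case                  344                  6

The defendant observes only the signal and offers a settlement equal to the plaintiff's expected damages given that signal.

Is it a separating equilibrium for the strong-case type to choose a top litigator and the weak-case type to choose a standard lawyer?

If types separate, top litigator earns payment 312 and standard lawyer earns 68.
Strong-case: top litigator gives 312 − 123 = 189; standard lawyer gives 68 − 3 = 65. No deviation. ✓
Weak-case: standard lawyer gives 68 − 6 = 62; top litigator gives 312 − 344 = -32. No deviation. ✓
Both incentive constraints hold.

Yes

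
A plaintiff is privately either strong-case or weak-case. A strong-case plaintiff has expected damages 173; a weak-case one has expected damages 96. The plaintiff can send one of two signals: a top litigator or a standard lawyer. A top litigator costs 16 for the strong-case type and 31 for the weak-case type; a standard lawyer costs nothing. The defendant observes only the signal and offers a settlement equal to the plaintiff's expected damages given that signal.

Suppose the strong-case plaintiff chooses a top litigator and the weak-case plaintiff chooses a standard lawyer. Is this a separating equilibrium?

No

If types separate, top litigator earns payment 173 and standard lawyer earns 96.
Strong-case: top litigator gives 173 − 16 = 157; standard lawyer gives 96 − 0 = 96. No deviation. ✓
Weak-case: standard lawyer gives 96 − 0 = 96; top litigator gives 173 − 31 = 142. Would deviate. ✗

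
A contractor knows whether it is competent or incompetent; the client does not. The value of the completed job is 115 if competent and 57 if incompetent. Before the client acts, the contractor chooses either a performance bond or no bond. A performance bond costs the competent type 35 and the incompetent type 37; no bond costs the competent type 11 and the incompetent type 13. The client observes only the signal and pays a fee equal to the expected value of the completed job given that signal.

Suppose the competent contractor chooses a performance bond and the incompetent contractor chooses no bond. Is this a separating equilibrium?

No

Under separation the client infers type exactly: bond → competent (pays 115), no bond → incompetent (pays 57).
Competent: bond gives 115 − 35 = 80; no bond gives 57 − 11 = 46. No deviation. ✓
Incompetent: no bond gives 57 − 13 = 44; bond gives 115 − 37 = 78. Would deviate. ✗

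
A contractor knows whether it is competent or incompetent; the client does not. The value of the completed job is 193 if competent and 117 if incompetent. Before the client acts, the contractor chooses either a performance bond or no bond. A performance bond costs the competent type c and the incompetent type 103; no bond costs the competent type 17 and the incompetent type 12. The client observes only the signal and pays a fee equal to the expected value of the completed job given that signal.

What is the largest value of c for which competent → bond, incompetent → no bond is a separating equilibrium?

Under separation: bond → competent (pays 193); no bond → incompetent (pays 117).
Incompetent: 117 − 12 = 105 ≥ 193 − 103 = 90. Holds regardless of c. ✓
Competent: 193 − c ≥ 117 − 17, so c ≤ 193 − 100 = 93.

93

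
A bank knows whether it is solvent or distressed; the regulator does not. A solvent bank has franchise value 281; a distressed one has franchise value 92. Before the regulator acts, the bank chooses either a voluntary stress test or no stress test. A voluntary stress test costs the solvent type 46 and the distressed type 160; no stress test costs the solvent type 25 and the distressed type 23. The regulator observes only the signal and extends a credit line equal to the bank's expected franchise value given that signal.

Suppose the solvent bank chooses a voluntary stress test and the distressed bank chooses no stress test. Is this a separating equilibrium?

If types separate, stress test earns payment 281 and no stress test earns 92.
Solvent: stress test gives 281 − 46 = 235; no stress test gives 92 − 25 = 67. No deviation. ✓
Distressed: no stress test gives 92 − 23 = 69; stress test gives 281 − 160 = 121. Would deviate. ✗

No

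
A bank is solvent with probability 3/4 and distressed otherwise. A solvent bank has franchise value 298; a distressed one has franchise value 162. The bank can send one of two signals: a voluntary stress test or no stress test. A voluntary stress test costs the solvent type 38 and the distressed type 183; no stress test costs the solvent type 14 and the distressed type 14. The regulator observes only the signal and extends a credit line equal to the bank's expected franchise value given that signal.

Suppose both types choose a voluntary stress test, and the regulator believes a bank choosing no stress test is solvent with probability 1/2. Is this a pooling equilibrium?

On the equilibrium path (stress test) the regulator holds the prior 3/4 and pays 3/4·298 + 1/4·162 = 264. Off-path (no stress test) belief 1/2 gives 1/2·298 + 1/2·162 = 230.
Solvent: stress test gives 264 − 38 = 226; no stress test gives 230 − 14 = 216. Stays. ✓
Distressed: stress test gives 264 − 183 = 81; no stress test gives 230 − 14 = 216. Deviates. ✗

No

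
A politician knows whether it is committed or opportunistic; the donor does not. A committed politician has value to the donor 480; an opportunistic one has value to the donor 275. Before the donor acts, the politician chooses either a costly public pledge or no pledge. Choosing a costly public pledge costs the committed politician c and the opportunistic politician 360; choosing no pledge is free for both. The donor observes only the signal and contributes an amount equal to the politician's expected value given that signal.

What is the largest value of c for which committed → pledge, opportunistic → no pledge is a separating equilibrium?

Under separation: pledge → committed (pays 480); no pledge → opportunistic (pays 275).
Opportunistic: 275 − 0 = 275 ≥ 480 − 360 = 120. Holds regardless of c. ✓
Committed: 480 − c ≥ 275 − 0, so c ≤ 480 − 275 = 205.

205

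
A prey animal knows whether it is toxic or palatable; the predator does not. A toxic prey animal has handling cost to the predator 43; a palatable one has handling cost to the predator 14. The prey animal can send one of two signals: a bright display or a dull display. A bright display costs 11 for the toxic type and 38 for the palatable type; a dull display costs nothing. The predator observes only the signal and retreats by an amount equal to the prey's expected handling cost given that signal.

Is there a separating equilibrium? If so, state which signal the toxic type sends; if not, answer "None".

bright display

Try toxic → bright display, palatable → dull display:
  If types separate, bright display earns payment 43 and dull display earns 14.
  Toxic: bright display gives 43 − 11 = 32; dull display gives 14 − 0 = 14. No deviation. ✓
  Palatable: dull display gives 14 − 0 = 14; bright display gives 43 − 38 = 5. No deviation. ✓
Both hold — the toxic type sends bright display.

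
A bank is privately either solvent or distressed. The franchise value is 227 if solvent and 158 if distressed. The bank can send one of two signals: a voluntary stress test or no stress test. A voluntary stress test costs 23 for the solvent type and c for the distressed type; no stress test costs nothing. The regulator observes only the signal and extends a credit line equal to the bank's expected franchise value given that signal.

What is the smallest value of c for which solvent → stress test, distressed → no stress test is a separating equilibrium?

Under separation: stress test → solvent (pays 227); no stress test → distressed (pays 158).
Solvent: 227 − 23 = 204 ≥ 158 − 0 = 158. Holds regardless of c. ✓
Distressed: 158 − 0 ≥ 227 − c, so c ≥ 227 − 158 = 69.

69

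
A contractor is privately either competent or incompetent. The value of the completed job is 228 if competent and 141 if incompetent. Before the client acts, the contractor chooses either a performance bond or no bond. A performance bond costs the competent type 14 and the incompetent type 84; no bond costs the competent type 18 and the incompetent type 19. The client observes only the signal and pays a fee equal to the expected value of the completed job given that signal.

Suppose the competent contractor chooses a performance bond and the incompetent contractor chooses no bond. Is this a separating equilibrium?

Under separation the client infers type exactly: bond → competent (pays 228), no bond → incompetent (pays 141).
Competent: bond gives 228 − 14 = 214; no bond gives 141 − 18 = 123. No deviation. ✓
Incompetent: no bond gives 141 − 19 = 122; bond gives 228 − 84 = 144. Would deviate. ✗

No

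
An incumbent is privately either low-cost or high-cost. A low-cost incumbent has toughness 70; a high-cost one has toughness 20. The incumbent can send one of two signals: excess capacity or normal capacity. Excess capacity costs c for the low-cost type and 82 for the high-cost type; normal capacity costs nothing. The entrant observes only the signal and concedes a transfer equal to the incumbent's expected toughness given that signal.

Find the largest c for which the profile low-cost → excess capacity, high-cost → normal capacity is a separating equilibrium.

Under separation: excess capacity → low-cost (pays 70); normal capacity → high-cost (pays 20).
High-cost: 20 − 0 = 20 ≥ 70 − 82 = -12. Holds regardless of c. ✓
Low-cost: 70 − c ≥ 20 − 0, so c ≤ 70 − 20 = 50.

50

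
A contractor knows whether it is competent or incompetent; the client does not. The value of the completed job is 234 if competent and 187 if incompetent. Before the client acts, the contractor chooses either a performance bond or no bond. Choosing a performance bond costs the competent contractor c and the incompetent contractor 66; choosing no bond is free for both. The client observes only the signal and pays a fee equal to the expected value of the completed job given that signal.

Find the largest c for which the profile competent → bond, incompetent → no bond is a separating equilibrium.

Under separation: bond → competent (pays 234); no bond → incompetent (pays 187).
Incompetent: 187 − 0 = 187 ≥ 234 − 66 = 168. Holds regardless of c. ✓
Competent: 234 − c ≥ 187 − 0, so c ≤ 234 − 187 = 47.

47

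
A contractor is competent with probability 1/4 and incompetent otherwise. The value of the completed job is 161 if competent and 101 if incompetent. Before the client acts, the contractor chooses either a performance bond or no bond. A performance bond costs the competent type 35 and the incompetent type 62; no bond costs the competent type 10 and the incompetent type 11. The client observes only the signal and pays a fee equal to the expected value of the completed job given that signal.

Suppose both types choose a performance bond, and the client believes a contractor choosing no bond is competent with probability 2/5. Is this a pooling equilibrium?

No

At the pooled signal (bond) the client holds the prior 1/4 and pays 1/4·161 + 3/4·101 = 116. Off-path (no bond) belief 2/5 gives 2/5·161 + 3/5·101 = 125.
Competent: bond gives 116 − 35 = 81; no bond gives 125 − 10 = 115. Deviates. ✗
Incompetent: bond gives 116 − 62 = 54; no bond gives 125 − 11 = 114. Deviates. ✗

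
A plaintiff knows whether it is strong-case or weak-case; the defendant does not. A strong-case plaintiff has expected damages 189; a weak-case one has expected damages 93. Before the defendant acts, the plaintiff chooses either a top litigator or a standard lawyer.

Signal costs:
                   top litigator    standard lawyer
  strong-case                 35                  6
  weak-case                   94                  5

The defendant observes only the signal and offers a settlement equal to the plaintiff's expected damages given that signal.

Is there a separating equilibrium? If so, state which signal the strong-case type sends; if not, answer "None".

None

Try strong-case → top litigator, weak-case → standard lawyer:
  If types separate, top litigator earns payment 189 and standard lawyer earns 93.
  Strong-case: top litigator gives 189 − 35 = 154; standard lawyer gives 93 − 6 = 87. No deviation. ✓
  Weak-case: standard lawyer gives 93 − 5 = 88; top litigator gives 189 − 94 = 95. Would deviate. ✗
Try strong-case → standard lawyer, weak-case → top litigator:
  If types separate, standard lawyer earns payment 189 and top litigator earns 93.
  Strong-case: standard lawyer gives 189 − 6 = 183; top litigator gives 93 − 35 = 58. No deviation. ✓
  Weak-case: top litigator gives 93 − 94 = -1; standard lawyer gives 189 − 5 = 184. Would deviate. ✗
Neither assignment is incentive-compatible.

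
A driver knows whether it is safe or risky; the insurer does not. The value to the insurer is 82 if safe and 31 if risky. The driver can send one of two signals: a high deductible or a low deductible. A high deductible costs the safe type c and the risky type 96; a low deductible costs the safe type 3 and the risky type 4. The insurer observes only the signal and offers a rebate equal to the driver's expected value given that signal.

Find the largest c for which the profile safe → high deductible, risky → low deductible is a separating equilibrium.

Under separation: high deductible → safe (pays 82); low deductible → risky (pays 31).
Risky: 31 − 4 = 27 ≥ 82 − 96 = -14. Holds regardless of c. ✓
Safe: 82 − c ≥ 31 − 3, so c ≤ 82 − 28 = 54.

54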